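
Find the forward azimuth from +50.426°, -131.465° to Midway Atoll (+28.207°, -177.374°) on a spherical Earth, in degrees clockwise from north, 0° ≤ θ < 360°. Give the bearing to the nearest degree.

255°

Δλ = -177.374 − -131.465 = -45.909°.
θ = atan2( sin Δλ · cos φ₂ , cos φ₁ · sin φ₂ − sin φ₁ · cos φ₂ · cos Δλ )
  = atan2(-0.63294, -0.17151) = -105.162° → normalised to [0°, 360°): 254.838°.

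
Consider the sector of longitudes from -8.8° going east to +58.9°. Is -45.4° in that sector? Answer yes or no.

No

Band width going east from -8.8° to +58.9°: ((58.9 − -8.8) mod 360) = 67.7°.
Offset of -45.4° east of the west edge: ((-45.4 − -8.8) mod 360) = 323.4°.
323.4° > 67.7° ⇒ outside.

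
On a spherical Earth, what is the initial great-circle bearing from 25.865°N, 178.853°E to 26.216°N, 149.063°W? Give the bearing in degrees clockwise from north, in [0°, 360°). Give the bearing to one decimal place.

Δλ = -149.063 − 178.853 = -327.916°; wrapped into (−180°, 180°]: 32.084°.
θ = atan2( sin Δλ · cos φ₂ , cos φ₁ · sin φ₂ − sin φ₁ · cos φ₂ · cos Δλ )
  = atan2(0.47652, 0.06590) = 82.126° → normalised to [0°, 360°): 82.126°.

82.1°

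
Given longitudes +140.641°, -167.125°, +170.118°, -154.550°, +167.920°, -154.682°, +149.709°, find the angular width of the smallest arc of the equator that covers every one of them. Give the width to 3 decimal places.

Sort the longitudes: -167.125°, -154.682°, -154.550°, +140.641°, +149.709°, +167.920°, +170.118°.
Eastward gaps between consecutive values (wrapping around): 12.443°, 0.132°, 295.191°, 9.068°, 18.211°, 2.198°, 22.757°.
Largest gap = 295.191° ⇒ minimal covering band is its complement: 360° − 295.191° = 64.809°.
Band runs from +140.641° eastward to -154.550°, crossing the antimeridian.

64.809°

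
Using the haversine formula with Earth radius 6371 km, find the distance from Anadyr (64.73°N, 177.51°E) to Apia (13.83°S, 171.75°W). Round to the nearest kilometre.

8783 km

Δλ = -171.75 − 177.51 = -349.26°; wrapped into (−180°, 180°]: 10.74°.
Δφ = -13.83 − 64.73 = -78.56°.
a = sin²(Δφ/2) + cos φ₁ · cos φ₂ · sin²(Δλ/2) = 0.404460.
c = 2·atan2(√a, √(1−a)) = 1.37853 rad → d = 6371·c ≈ 8782.64 km.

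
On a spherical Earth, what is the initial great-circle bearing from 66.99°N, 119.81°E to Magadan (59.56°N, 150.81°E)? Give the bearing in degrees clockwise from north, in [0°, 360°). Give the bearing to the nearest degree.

104°

Δλ = 150.81 − 119.81 = 31.00°.
θ = atan2( sin Δλ · cos φ₂ , cos φ₁ · sin φ₂ − sin φ₁ · cos φ₂ · cos Δλ )
  = atan2(0.26094, -0.06271) = 103.513° → normalised to [0°, 360°): 103.513°.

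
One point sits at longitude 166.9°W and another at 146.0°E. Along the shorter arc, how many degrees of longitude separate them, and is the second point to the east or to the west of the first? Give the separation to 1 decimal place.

47.1° west

Raw difference: 146.0 − -166.9 = 312.9°.
Normalise into (−180°, 180°]: 312.9° − 360° = -47.1°.
Negative ⇒ the second point lies to the west; separation 47.1°.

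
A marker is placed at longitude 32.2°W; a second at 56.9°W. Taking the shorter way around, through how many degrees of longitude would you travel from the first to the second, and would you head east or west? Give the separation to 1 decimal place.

Raw difference: -56.9 − -32.2 = -24.7°.
Normalise into (−180°, 180°]: -24.7° stays -24.7°.
Negative ⇒ the second point lies to the west; separation 24.7°.

24.7° west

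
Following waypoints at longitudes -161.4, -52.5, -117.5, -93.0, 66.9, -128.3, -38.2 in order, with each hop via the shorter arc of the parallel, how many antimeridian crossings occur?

1

Leg 1: -161.4° → -52.5°, shortest Δλ = 108.9° (east) — does not cross 180°.
Leg 2: -52.5° → -117.5°, shortest Δλ = -65.0° (west) — does not cross 180°.
Leg 3: -117.5° → -93.0°, shortest Δλ = 24.5° (east) — does not cross 180°.
Leg 4: -93.0° → +66.9°, shortest Δλ = 159.9° (east) — does not cross 180°.
Leg 5: +66.9° → -128.3°, shortest Δλ = 164.8° (east) — crosses 180°.
Leg 6: -128.3° → -38.2°, shortest Δλ = 90.1° (east) — does not cross 180°.
Total crossings: 1.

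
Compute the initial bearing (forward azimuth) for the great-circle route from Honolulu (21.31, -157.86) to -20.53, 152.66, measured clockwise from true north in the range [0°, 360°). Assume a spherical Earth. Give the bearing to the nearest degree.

Δλ = 152.66 − -157.86 = 310.52°; wrapped into (−180°, 180°]: -49.48°.
θ = atan2( sin Δλ · cos φ₂ , cos φ₁ · sin φ₂ − sin φ₁ · cos φ₂ · cos Δλ )
  = atan2(-0.71190, -0.54784) = -127.580° → normalised to [0°, 360°): 232.420°.

232°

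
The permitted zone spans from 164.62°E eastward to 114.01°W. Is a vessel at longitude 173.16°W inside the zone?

Band width going east from +164.62° to -114.01°: ((-114.01 − 164.62) mod 360) = 81.37°.
Offset of -173.16° east of the west edge: ((-173.16 − 164.62) mod 360) = 22.22°.
22.22° ≤ 81.37° ⇒ inside.

Yes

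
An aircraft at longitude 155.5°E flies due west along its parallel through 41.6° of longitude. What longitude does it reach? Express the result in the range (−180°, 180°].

Start at +155.5°; shift −41.6° → +113.9°.
+113.9° already lies in (−180°, 180°].

113.9°E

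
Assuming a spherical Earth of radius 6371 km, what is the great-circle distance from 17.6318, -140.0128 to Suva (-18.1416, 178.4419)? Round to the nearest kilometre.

6038 km

Δλ = 178.4419 − -140.0128 = 318.4547°; wrapped into (−180°, 180°]: -41.5453°.
Δφ = -18.1416 − 17.6318 = -35.7734°.
a = sin²(Δφ/2) + cos φ₁ · cos φ₂ · sin²(Δλ/2) = 0.208249.
c = 2·atan2(√a, √(1−a)) = 0.94776 rad → d = 6371·c ≈ 6038.18 km.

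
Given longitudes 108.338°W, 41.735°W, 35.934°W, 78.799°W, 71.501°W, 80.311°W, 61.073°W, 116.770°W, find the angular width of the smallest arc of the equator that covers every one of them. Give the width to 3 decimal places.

80.836°

Sort the longitudes: -116.770°, -108.338°, -80.311°, -78.799°, -71.501°, -61.073°, -41.735°, -35.934°.
Eastward gaps between consecutive values (wrapping around): 8.432°, 28.027°, 1.512°, 7.298°, 10.428°, 19.338°, 5.801°, 279.164°.
Largest gap = 279.164° ⇒ minimal covering band is its complement: 360° − 279.164° = 80.836°.
Band runs from -116.770° eastward to -35.934°.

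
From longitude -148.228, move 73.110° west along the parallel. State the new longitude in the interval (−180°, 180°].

Start at -148.228°; shift −73.110° → -221.338°.
-221.338° lies outside (−180°, 180°]; add 360° → +138.662°.

+138.662°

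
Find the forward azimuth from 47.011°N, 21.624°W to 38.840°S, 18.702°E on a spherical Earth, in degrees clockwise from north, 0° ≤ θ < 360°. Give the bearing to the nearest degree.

150°

Δλ = 18.702 − -21.624 = 40.326°.
θ = atan2( sin Δλ · cos φ₂ , cos φ₁ · sin φ₂ − sin φ₁ · cos φ₂ · cos Δλ )
  = atan2(0.50405, -0.86199) = 149.683° → normalised to [0°, 360°): 149.683°.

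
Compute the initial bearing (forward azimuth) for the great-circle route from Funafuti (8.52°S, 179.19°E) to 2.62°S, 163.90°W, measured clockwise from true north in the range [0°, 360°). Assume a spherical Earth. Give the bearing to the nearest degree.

Δλ = -163.90 − 179.19 = -343.09°; wrapped into (−180°, 180°]: 16.91°.
θ = atan2( sin Δλ · cos φ₂ , cos φ₁ · sin φ₂ − sin φ₁ · cos φ₂ · cos Δλ )
  = atan2(0.29057, 0.09639) = 71.647° → normalised to [0°, 360°): 71.647°.

72°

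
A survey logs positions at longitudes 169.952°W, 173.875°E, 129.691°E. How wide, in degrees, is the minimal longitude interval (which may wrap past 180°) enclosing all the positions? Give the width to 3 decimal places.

Sort the longitudes: -169.952°, +129.691°, +173.875°.
Eastward gaps between consecutive values (wrapping around): 299.643°, 44.184°, 16.173°.
Largest gap = 299.643° ⇒ minimal covering band is its complement: 360° − 299.643° = 60.357°.
Band runs from +129.691° eastward to -169.952°, crossing the antimeridian.

60.357°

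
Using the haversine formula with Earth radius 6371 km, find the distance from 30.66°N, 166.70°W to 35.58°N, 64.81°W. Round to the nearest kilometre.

9032 km

Δλ = -64.81 − -166.70 = 101.89°.
Δφ = 35.58 − 30.66 = 4.92°.
a = sin²(Δφ/2) + cos φ₁ · cos φ₂ · sin²(Δλ/2) = 0.423719.
c = 2·atan2(√a, √(1−a)) = 1.41764 rad → d = 6371·c ≈ 9031.77 km.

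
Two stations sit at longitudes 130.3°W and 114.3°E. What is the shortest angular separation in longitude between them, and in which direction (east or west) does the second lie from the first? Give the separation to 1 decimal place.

115.4° west

Raw difference: 114.3 − -130.3 = 244.6°.
Normalise into (−180°, 180°]: 244.6° − 360° = -115.4°.
Negative ⇒ the second point lies to the west; separation 115.4°.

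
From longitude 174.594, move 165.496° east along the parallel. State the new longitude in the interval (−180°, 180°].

Start at +174.594°; shift +165.496° → +340.090°.
+340.090° lies outside (−180°, 180°]; subtract 360° → -19.910°.

-19.910°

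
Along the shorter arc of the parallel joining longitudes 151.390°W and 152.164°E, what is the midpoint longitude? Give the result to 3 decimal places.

Signed shortest Δλ from -151.390° to +152.164° is -56.446°.
Midpoint longitude = -151.390° + (-56.446°)/2 = -151.390° − 28.223° = -179.613°.
(The naïve average (-151.390 + +152.164)/2 = 0.387° is on the wrong side of the globe.)

179.613°W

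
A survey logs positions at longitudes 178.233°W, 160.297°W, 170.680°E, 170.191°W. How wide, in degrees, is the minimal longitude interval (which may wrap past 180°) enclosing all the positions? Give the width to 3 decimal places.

Sort the longitudes: -178.233°, -170.191°, -160.297°, +170.680°.
Eastward gaps between consecutive values (wrapping around): 8.042°, 9.894°, 330.977°, 11.087°.
Largest gap = 330.977° ⇒ minimal covering band is its complement: 360° − 330.977° = 29.023°.
Band runs from +170.680° eastward to -160.297°, crossing the antimeridian.

29.023°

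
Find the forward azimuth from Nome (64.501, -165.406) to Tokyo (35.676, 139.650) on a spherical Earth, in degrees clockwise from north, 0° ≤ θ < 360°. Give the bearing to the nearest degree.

Δλ = 139.650 − -165.406 = 305.056°; wrapped into (−180°, 180°]: -54.944°.
θ = atan2( sin Δλ · cos φ₂ , cos φ₁ · sin φ₂ − sin φ₁ · cos φ₂ · cos Δλ )
  = atan2(-0.66496, -0.17007) = -104.346° → normalised to [0°, 360°): 255.654°.

256°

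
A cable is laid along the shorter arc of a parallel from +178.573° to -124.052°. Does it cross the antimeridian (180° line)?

Naïve |-124.052 − 178.573| = 302.625° > 180°, so the shorter arc goes the other way round — across 180°.
Signed shortest Δλ = ((-124.052 − 178.573 + 180) mod 360) − 180 = 57.375°.
Going east by 57.375° from +178.573° passes through 180° before reaching -124.052°.

Yes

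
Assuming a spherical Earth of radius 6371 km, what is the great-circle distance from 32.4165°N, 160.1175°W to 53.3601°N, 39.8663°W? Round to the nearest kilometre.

8878 km

Δλ = -39.8663 − -160.1175 = 120.2512°.
Δφ = 53.3601 − 32.4165 = 20.9436°.
a = sin²(Δφ/2) + cos φ₁ · cos φ₂ · sin²(Δλ/2) = 0.411831.
c = 2·atan2(√a, √(1−a)) = 1.39353 rad → d = 6371·c ≈ 8878.18 km.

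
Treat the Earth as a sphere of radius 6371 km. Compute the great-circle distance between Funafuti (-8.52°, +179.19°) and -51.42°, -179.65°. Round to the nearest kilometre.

4771 km

Δλ = -179.65 − 179.19 = -358.84°; wrapped into (−180°, 180°]: 1.16°.
Δφ = -51.42 − -8.52 = -42.90°.
a = sin²(Δφ/2) + cos φ₁ · cos φ₂ · sin²(Δλ/2) = 0.133792.
c = 2·atan2(√a, √(1−a)) = 0.74893 rad → d = 6371·c ≈ 4771.45 km.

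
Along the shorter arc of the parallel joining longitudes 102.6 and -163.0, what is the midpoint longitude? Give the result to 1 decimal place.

+149.8°

Signed shortest Δλ from +102.6° to -163.0° is +94.4°.
Midpoint longitude = +102.6° + (+94.4°)/2 = +102.6° + 47.2° = +149.8°.
(The naïve average (+102.6 + -163.0)/2 = -30.2° is on the wrong side of the globe.)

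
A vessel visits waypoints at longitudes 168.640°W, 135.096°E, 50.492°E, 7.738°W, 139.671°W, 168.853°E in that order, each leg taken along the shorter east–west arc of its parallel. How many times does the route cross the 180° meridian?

Leg 1: -168.640° → +135.096°, shortest Δλ = -56.264° (west) — crosses 180°.
Leg 2: +135.096° → +50.492°, shortest Δλ = -84.604° (west) — does not cross 180°.
Leg 3: +50.492° → -7.738°, shortest Δλ = -58.23° (west) — does not cross 180°.
Leg 4: -7.738° → -139.671°, shortest Δλ = -131.933° (west) — does not cross 180°.
Leg 5: -139.671° → +168.853°, shortest Δλ = -51.476° (west) — crosses 180°.
Total crossings: 2.

2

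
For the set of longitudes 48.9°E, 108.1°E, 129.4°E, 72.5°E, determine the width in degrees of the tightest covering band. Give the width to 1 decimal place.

Sort the longitudes: +48.9°, +72.5°, +108.1°, +129.4°.
Eastward gaps between consecutive values (wrapping around): 23.6°, 35.6°, 21.3°, 279.5°.
Largest gap = 279.5° ⇒ minimal covering band is its complement: 360° − 279.5° = 80.5°.
Band runs from +48.9° eastward to +129.4°.

80.5°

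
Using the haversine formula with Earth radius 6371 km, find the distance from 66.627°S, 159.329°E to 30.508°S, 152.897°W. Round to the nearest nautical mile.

2757 nmi

Δλ = -152.897 − 159.329 = -312.226°; wrapped into (−180°, 180°]: 47.774°.
Δφ = -30.508 − -66.627 = 36.119°.
a = sin²(Δφ/2) + cos φ₁ · cos φ₂ · sin²(Δλ/2) = 0.152147.
c = 2·atan2(√a, √(1−a)) = 0.80139 rad → d = 6371·c ≈ 5105.69 km ≈ 2756.85 nmi.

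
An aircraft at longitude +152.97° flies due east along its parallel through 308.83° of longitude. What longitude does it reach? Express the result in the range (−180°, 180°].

Start at +152.97°; shift +308.83° → +461.80°.
+461.80° lies outside (−180°, 180°]; subtract 360° → +101.80°.

+101.80°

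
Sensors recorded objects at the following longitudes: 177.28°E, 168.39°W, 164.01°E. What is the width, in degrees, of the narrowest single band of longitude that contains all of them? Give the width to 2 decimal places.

27.60°

Sort the longitudes: -168.39°, +164.01°, +177.28°.
Eastward gaps between consecutive values (wrapping around): 332.40°, 13.27°, 14.33°.
Largest gap = 332.40° ⇒ minimal covering band is its complement: 360° − 332.40° = 27.60°.
Band runs from +164.01° eastward to -168.39°, crossing the antimeridian.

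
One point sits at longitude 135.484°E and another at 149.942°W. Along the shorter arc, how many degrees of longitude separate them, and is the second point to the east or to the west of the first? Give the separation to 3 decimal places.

Raw difference: -149.942 − 135.484 = -285.426°.
Normalise into (−180°, 180°]: -285.426° + 360° = 74.574°.
Positive ⇒ the second point lies to the east; separation 74.574°.

74.574° east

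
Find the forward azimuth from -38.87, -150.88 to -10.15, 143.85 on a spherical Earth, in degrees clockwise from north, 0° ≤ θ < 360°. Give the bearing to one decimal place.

277.7°

Δλ = 143.85 − -150.88 = 294.73°; wrapped into (−180°, 180°]: -65.27°.
θ = atan2( sin Δλ · cos φ₂ , cos φ₁ · sin φ₂ − sin φ₁ · cos φ₂ · cos Δλ )
  = atan2(-0.89407, 0.12122) = -82.279° → normalised to [0°, 360°): 277.721°.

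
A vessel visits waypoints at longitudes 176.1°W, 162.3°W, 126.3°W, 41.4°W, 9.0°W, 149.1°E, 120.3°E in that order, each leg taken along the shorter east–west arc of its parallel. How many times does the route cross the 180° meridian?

Leg 1: -176.1° → -162.3°, shortest Δλ = 13.8° (east) — does not cross 180°.
Leg 2: -162.3° → -126.3°, shortest Δλ = 36.0° (east) — does not cross 180°.
Leg 3: -126.3° → -41.4°, shortest Δλ = 84.9° (east) — does not cross 180°.
Leg 4: -41.4° → -9.0°, shortest Δλ = 32.4° (east) — does not cross 180°.
Leg 5: -9.0° → +149.1°, shortest Δλ = 158.1° (east) — does not cross 180°.
Leg 6: +149.1° → +120.3°, shortest Δλ = -28.8° (west) — does not cross 180°.
Total crossings: 0.

0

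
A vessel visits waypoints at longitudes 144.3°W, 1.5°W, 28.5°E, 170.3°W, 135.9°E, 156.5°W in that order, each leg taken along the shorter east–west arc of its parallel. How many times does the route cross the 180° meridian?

3

Leg 1: -144.3° → -1.5°, shortest Δλ = 142.8° (east) — does not cross 180°.
Leg 2: -1.5° → +28.5°, shortest Δλ = 30.0° (east) — does not cross 180°.
Leg 3: +28.5° → -170.3°, shortest Δλ = 161.2° (east) — crosses 180°.
Leg 4: -170.3° → +135.9°, shortest Δλ = -53.8° (west) — crosses 180°.
Leg 5: +135.9° → -156.5°, shortest Δλ = 67.6° (east) — crosses 180°.
Total crossings: 3.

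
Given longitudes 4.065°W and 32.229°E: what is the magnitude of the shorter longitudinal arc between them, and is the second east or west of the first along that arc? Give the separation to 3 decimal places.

Raw difference: 32.229 − -4.065 = 36.294°.
Normalise into (−180°, 180°]: 36.294° stays 36.294°.
Positive ⇒ the second point lies to the east; separation 36.294°.

36.294° east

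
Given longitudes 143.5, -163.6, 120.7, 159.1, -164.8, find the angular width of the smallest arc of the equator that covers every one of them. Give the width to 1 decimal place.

75.7°

Sort the longitudes: -164.8°, -163.6°, +120.7°, +143.5°, +159.1°.
Eastward gaps between consecutive values (wrapping around): 1.2°, 284.3°, 22.8°, 15.6°, 36.1°.
Largest gap = 284.3° ⇒ minimal covering band is its complement: 360° − 284.3° = 75.7°.
Band runs from +120.7° eastward to -163.6°, crossing the antimeridian.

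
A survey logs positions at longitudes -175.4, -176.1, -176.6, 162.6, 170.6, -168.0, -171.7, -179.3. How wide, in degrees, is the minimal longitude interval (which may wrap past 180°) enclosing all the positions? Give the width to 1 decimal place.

29.4°

Sort the longitudes: -179.3°, -176.6°, -176.1°, -175.4°, -171.7°, -168.0°, +162.6°, +170.6°.
Eastward gaps between consecutive values (wrapping around): 2.7°, 0.5°, 0.7°, 3.7°, 3.7°, 330.6°, 8.0°, 10.1°.
Largest gap = 330.6° ⇒ minimal covering band is its complement: 360° − 330.6° = 29.4°.
Band runs from +162.6° eastward to -168.0°, crossing the antimeridian.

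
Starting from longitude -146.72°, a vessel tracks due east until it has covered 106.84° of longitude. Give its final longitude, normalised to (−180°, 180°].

-39.88°

Start at -146.72°; shift +106.84° → -39.88°.
-39.88° already lies in (−180°, 180°].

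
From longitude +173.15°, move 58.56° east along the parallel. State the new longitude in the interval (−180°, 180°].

-128.29°

Start at +173.15°; shift +58.56° → +231.71°.
+231.71° lies outside (−180°, 180°]; subtract 360° → -128.29°.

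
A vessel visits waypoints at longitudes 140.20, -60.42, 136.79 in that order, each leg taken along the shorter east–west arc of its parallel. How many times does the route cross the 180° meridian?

Leg 1: +140.20° → -60.42°, shortest Δλ = 159.38° (east) — crosses 180°.
Leg 2: -60.42° → +136.79°, shortest Δλ = -162.79° (west) — crosses 180°.
Total crossings: 2.

2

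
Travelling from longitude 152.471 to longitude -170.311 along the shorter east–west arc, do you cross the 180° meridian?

Naïve |-170.311 − 152.471| = 322.782° > 180°, so the shorter arc goes the other way round — across 180°.
Signed shortest Δλ = ((-170.311 − 152.471 + 180) mod 360) − 180 = 37.218°.
Going east by 37.218° from +152.471° passes through 180° before reaching -170.311°.

Yes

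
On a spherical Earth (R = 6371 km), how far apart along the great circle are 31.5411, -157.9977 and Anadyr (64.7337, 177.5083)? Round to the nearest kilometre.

4056 km

Δλ = 177.5083 − -157.9977 = 335.5060°; wrapped into (−180°, 180°]: -24.4940°.
Δφ = 64.7337 − 31.5411 = 33.1926°.
a = sin²(Δφ/2) + cos φ₁ · cos φ₂ · sin²(Δλ/2) = 0.097951.
c = 2·atan2(√a, √(1−a)) = 0.63664 rad → d = 6371·c ≈ 4056.04 km.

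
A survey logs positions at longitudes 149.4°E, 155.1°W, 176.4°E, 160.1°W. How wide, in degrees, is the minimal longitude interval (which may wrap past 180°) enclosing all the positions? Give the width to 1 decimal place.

55.5°

Sort the longitudes: -160.1°, -155.1°, +149.4°, +176.4°.
Eastward gaps between consecutive values (wrapping around): 5.0°, 304.5°, 27.0°, 23.5°.
Largest gap = 304.5° ⇒ minimal covering band is its complement: 360° − 304.5° = 55.5°.
Band runs from +149.4° eastward to -155.1°, crossing the antimeridian.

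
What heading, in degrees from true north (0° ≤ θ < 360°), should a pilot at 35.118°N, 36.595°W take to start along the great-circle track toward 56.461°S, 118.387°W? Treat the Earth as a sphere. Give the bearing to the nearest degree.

217°

Δλ = -118.387 − -36.595 = -81.792°.
θ = atan2( sin Δλ · cos φ₂ , cos φ₁ · sin φ₂ − sin φ₁ · cos φ₂ · cos Δλ )
  = atan2(-0.54684, -0.72716) = -143.056° → normalised to [0°, 360°): 216.944°.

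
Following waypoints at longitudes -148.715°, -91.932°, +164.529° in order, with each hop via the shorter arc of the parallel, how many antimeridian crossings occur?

1

Leg 1: -148.715° → -91.932°, shortest Δλ = 56.783° (east) — does not cross 180°.
Leg 2: -91.932° → +164.529°, shortest Δλ = -103.539° (west) — crosses 180°.
Total crossings: 1.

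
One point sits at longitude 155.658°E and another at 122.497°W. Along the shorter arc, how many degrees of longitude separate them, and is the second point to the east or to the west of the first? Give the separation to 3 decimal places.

81.845° east

Raw difference: -122.497 − 155.658 = -278.155°.
Normalise into (−180°, 180°]: -278.155° + 360° = 81.845°.
Positive ⇒ the second point lies to the east; separation 81.845°.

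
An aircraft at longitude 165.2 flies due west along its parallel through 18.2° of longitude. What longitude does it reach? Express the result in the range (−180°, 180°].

+147.0°

Start at +165.2°; shift −18.2° → +147.0°.
+147.0° already lies in (−180°, 180°].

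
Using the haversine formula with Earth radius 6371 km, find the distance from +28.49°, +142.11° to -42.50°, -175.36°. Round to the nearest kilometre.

Δλ = -175.36 − 142.11 = -317.47°; wrapped into (−180°, 180°]: 42.53°.
Δφ = -42.50 − 28.49 = -70.99°.
a = sin²(Δφ/2) + cos φ₁ · cos φ₂ · sin²(Δλ/2) = 0.422369.
c = 2·atan2(√a, √(1−a)) = 1.41490 rad → d = 6371·c ≈ 9014.36 km.

9014 km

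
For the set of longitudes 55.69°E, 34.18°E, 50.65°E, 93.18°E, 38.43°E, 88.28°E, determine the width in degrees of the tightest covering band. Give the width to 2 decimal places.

Sort the longitudes: +34.18°, +38.43°, +50.65°, +55.69°, +88.28°, +93.18°.
Eastward gaps between consecutive values (wrapping around): 4.25°, 12.22°, 5.04°, 32.59°, 4.90°, 301.00°.
Largest gap = 301.00° ⇒ minimal covering band is its complement: 360° − 301.00° = 59.00°.
Band runs from +34.18° eastward to +93.18°.

59.00°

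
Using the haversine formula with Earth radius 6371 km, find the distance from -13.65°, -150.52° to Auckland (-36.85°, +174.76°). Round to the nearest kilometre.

4301 km

Δλ = 174.76 − -150.52 = 325.28°; wrapped into (−180°, 180°]: -34.72°.
Δφ = -36.85 − -13.65 = -23.20°.
a = sin²(Δφ/2) + cos φ₁ · cos φ₂ · sin²(Δλ/2) = 0.109661.
c = 2·atan2(√a, √(1−a)) = 0.67505 rad → d = 6371·c ≈ 4300.71 km.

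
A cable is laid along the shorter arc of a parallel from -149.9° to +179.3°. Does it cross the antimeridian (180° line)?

Naïve |179.3 − -149.9| = 329.2° > 180°, so the shorter arc goes the other way round — across 180°.
Signed shortest Δλ = ((179.3 − -149.9 + 180) mod 360) − 180 = -30.8°.
Going west by 30.8° from -149.9° passes through 180° before reaching +179.3°.

Yes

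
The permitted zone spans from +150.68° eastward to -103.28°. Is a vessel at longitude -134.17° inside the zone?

Band width going east from +150.68° to -103.28°: ((-103.28 − 150.68) mod 360) = 106.04°.
Offset of -134.17° east of the west edge: ((-134.17 − 150.68) mod 360) = 75.15°.
75.15° ≤ 106.04° ⇒ inside.

Yes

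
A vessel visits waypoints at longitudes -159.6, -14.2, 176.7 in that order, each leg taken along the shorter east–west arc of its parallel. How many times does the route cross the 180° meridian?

Leg 1: -159.6° → -14.2°, shortest Δλ = 145.4° (east) — does not cross 180°.
Leg 2: -14.2° → +176.7°, shortest Δλ = -169.1° (west) — crosses 180°.
Total crossings: 1.

1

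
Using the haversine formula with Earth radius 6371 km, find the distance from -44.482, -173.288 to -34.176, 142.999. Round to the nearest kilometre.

Δλ = 142.999 − -173.288 = 316.287°; wrapped into (−180°, 180°]: -43.713°.
Δφ = -34.176 − -44.482 = 10.306°.
a = sin²(Δφ/2) + cos φ₁ · cos φ₂ · sin²(Δλ/2) = 0.089875.
c = 2·atan2(√a, √(1−a)) = 0.60895 rad → d = 6371·c ≈ 3879.60 km.

3880 km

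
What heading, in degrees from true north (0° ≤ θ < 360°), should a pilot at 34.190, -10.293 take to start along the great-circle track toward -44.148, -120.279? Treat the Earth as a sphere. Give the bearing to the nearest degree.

Δλ = -120.279 − -10.293 = -109.986°.
θ = atan2( sin Δλ · cos φ₂ , cos φ₁ · sin φ₂ − sin φ₁ · cos φ₂ · cos Δλ )
  = atan2(-0.67433, -0.43833) = -123.025° → normalised to [0°, 360°): 236.975°.

237°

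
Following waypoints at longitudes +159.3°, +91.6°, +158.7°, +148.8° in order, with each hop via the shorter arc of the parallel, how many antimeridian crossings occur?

0

Leg 1: +159.3° → +91.6°, shortest Δλ = -67.7° (west) — does not cross 180°.
Leg 2: +91.6° → +158.7°, shortest Δλ = 67.1° (east) — does not cross 180°.
Leg 3: +158.7° → +148.8°, shortest Δλ = -9.9° (west) — does not cross 180°.
Total crossings: 0.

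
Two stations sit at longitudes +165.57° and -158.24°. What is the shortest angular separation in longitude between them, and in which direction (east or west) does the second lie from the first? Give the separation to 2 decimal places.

36.19° east

Raw difference: -158.24 − 165.57 = -323.81°.
Normalise into (−180°, 180°]: -323.81° + 360° = 36.19°.
Positive ⇒ the second point lies to the east; separation 36.19°.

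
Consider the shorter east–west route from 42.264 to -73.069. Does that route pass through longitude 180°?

No

Signed shortest Δλ = ((-73.069 − 42.264 + 180) mod 360) − 180 = -115.333°.
Going west by 115.333° from +42.264° reaches -73.069° without touching 180°.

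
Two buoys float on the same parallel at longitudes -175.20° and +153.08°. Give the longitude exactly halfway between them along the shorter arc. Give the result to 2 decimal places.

+168.94°

Signed shortest Δλ from -175.20° to +153.08° is -31.72°.
Midpoint longitude = -175.20° + (-31.72°)/2 = -175.20° − 15.86° = -191.06°.
Normalise into (−180°, 180°]: +168.94°.
(The naïve average (-175.20 + +153.08)/2 = -11.06° is on the wrong side of the globe.)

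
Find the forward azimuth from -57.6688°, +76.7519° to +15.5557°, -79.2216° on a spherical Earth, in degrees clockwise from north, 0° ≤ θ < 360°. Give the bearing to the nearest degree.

213°

Δλ = -79.2216 − 76.7519 = -155.9735°.
θ = atan2( sin Δλ · cos φ₂ , cos φ₁ · sin φ₂ − sin φ₁ · cos φ₂ · cos Δλ )
  = atan2(-0.39224, -0.60007) = -146.829° → normalised to [0°, 360°): 213.171°.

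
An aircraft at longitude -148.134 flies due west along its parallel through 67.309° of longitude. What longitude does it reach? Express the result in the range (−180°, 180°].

+144.557°

Start at -148.134°; shift −67.309° → -215.443°.
-215.443° lies outside (−180°, 180°]; add 360° → +144.557°.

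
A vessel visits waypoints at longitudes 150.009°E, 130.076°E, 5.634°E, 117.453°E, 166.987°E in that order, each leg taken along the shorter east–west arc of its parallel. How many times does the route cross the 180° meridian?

Leg 1: +150.009° → +130.076°, shortest Δλ = -19.933° (west) — does not cross 180°.
Leg 2: +130.076° → +5.634°, shortest Δλ = -124.442° (west) — does not cross 180°.
Leg 3: +5.634° → +117.453°, shortest Δλ = 111.819° (east) — does not cross 180°.
Leg 4: +117.453° → +166.987°, shortest Δλ = 49.534° (east) — does not cross 180°.
Total crossings: 0.

0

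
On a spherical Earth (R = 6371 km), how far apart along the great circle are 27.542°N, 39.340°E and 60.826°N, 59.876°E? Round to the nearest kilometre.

Δλ = 59.876 − 39.340 = 20.536°.
Δφ = 60.826 − 27.542 = 33.284°.
a = sin²(Δφ/2) + cos φ₁ · cos φ₂ · sin²(Δλ/2) = 0.095753.
c = 2·atan2(√a, √(1−a)) = 0.62921 rad → d = 6371·c ≈ 4008.68 km.

4009 km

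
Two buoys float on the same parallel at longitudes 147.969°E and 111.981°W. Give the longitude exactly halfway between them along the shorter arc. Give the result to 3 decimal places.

162.006°W

Signed shortest Δλ from +147.969° to -111.981° is +100.050°.
Midpoint longitude = +147.969° + (+100.050°)/2 = +147.969° + 50.025° = +197.994°.
Normalise into (−180°, 180°]: -162.006°.
(The naïve average (+147.969 + -111.981)/2 = 17.994° is on the wrong side of the globe.)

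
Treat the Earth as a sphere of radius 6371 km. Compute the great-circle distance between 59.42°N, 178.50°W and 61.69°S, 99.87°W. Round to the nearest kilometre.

15041 km

Δλ = -99.87 − -178.50 = 78.63°.
Δφ = -61.69 − 59.42 = -121.11°.
a = sin²(Δφ/2) + cos φ₁ · cos φ₂ · sin²(Δλ/2) = 0.855192.
c = 2·atan2(√a, √(1−a)) = 2.36084 rad → d = 6371·c ≈ 15040.92 km.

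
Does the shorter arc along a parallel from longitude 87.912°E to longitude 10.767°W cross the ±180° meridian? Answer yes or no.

No

Signed shortest Δλ = ((-10.767 − 87.912 + 180) mod 360) − 180 = -98.679°.
Going west by 98.679° from +87.912° reaches -10.767° without touching 180°.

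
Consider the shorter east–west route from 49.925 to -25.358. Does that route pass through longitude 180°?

Signed shortest Δλ = ((-25.358 − 49.925 + 180) mod 360) − 180 = -75.283°.
Going west by 75.283° from +49.925° reaches -25.358° without touching 180°.

No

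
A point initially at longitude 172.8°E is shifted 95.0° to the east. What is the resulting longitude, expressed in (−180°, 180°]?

Start at +172.8°; shift +95.0° → +267.8°.
+267.8° lies outside (−180°, 180°]; subtract 360° → -92.2°.

92.2°W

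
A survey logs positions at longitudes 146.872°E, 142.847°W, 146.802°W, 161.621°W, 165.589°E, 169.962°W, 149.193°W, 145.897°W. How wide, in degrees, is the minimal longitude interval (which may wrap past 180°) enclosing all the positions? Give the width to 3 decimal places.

70.281°

Sort the longitudes: -169.962°, -161.621°, -149.193°, -146.802°, -145.897°, -142.847°, +146.872°, +165.589°.
Eastward gaps between consecutive values (wrapping around): 8.341°, 12.428°, 2.391°, 0.905°, 3.050°, 289.719°, 18.717°, 24.449°.
Largest gap = 289.719° ⇒ minimal covering band is its complement: 360° − 289.719° = 70.281°.
Band runs from +146.872° eastward to -142.847°, crossing the antimeridian.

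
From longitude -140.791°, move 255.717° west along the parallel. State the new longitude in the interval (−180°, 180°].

Start at -140.791°; shift −255.717° → -396.508°.
-396.508° lies outside (−180°, 180°]; add 360° → -36.508°.

-36.508°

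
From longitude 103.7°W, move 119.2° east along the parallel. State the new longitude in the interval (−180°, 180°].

15.5°E

Start at -103.7°; shift +119.2° → +15.5°.
+15.5° already lies in (−180°, 180°].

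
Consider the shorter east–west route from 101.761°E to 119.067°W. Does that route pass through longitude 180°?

Naïve |-119.067 − 101.761| = 220.828° > 180°, so the shorter arc goes the other way round — across 180°.
Signed shortest Δλ = ((-119.067 − 101.761 + 180) mod 360) − 180 = 139.172°.
Going east by 139.172° from +101.761° passes through 180° before reaching -119.067°.

Yes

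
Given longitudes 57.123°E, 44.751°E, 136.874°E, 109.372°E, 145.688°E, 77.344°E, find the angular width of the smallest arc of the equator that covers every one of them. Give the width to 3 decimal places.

Sort the longitudes: +44.751°, +57.123°, +77.344°, +109.372°, +136.874°, +145.688°.
Eastward gaps between consecutive values (wrapping around): 12.372°, 20.221°, 32.028°, 27.502°, 8.814°, 259.063°.
Largest gap = 259.063° ⇒ minimal covering band is its complement: 360° − 259.063° = 100.937°.
Band runs from +44.751° eastward to +145.688°.

100.937°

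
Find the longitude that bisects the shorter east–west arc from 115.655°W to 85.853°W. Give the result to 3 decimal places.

Signed shortest Δλ from -115.655° to -85.853° is +29.802°.
Midpoint longitude = -115.655° + (+29.802°)/2 = -115.655° + 14.901° = -100.754°.

100.754°W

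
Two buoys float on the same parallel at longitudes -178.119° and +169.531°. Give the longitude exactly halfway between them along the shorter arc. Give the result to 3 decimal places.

Signed shortest Δλ from -178.119° to +169.531° is -12.350°.
Midpoint longitude = -178.119° + (-12.350°)/2 = -178.119° − 6.175° = -184.294°.
Normalise into (−180°, 180°]: +175.706°.
(The naïve average (-178.119 + +169.531)/2 = -4.294° is on the wrong side of the globe.)

+175.706°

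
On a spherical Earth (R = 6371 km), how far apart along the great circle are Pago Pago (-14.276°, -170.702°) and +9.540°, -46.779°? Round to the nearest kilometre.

Δλ = -46.779 − -170.702 = 123.923°.
Δφ = 9.540 − -14.276 = 23.816°.
a = sin²(Δφ/2) + cos φ₁ · cos φ₂ · sin²(Δλ/2) = 0.787117.
c = 2·atan2(√a, √(1−a)) = 2.18246 rad → d = 6371·c ≈ 13904.48 km.

13904 km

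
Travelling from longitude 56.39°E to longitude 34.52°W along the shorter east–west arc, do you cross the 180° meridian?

Signed shortest Δλ = ((-34.52 − 56.39 + 180) mod 360) − 180 = -90.91°.
Going west by 90.91° from +56.39° reaches -34.52° without touching 180°.

No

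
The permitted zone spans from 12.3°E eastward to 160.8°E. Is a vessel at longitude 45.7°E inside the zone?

Band width going east from +12.3° to +160.8°: ((160.8 − 12.3) mod 360) = 148.5°.
Offset of +45.7° east of the west edge: ((45.7 − 12.3) mod 360) = 33.4°.
33.4° ≤ 148.5° ⇒ inside.

Yes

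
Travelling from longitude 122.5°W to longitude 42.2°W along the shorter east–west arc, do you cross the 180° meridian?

Signed shortest Δλ = ((-42.2 − -122.5 + 180) mod 360) − 180 = 80.3°.
Going east by 80.3° from -122.5° reaches -42.2° without touching 180°.

No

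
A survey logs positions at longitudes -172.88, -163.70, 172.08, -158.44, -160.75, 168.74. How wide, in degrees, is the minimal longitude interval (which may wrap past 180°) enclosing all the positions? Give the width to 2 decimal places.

32.82°

Sort the longitudes: -172.88°, -163.70°, -160.75°, -158.44°, +168.74°, +172.08°.
Eastward gaps between consecutive values (wrapping around): 9.18°, 2.95°, 2.31°, 327.18°, 3.34°, 15.04°.
Largest gap = 327.18° ⇒ minimal covering band is its complement: 360° − 327.18° = 32.82°.
Band runs from +168.74° eastward to -158.44°, crossing the antimeridian.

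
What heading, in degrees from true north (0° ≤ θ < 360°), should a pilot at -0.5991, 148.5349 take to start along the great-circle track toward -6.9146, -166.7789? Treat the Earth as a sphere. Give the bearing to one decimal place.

99.2°

Δλ = -166.7789 − 148.5349 = -315.3138°; wrapped into (−180°, 180°]: 44.6862°.
θ = atan2( sin Δλ · cos φ₂ , cos φ₁ · sin φ₂ − sin φ₁ · cos φ₂ · cos Δλ )
  = atan2(0.69811, -0.11300) = 99.195° → normalised to [0°, 360°): 99.195°.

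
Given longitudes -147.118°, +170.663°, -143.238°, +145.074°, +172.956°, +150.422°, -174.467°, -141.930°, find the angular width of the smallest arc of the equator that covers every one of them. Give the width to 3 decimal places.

72.996°

Sort the longitudes: -174.467°, -147.118°, -143.238°, -141.930°, +145.074°, +150.422°, +170.663°, +172.956°.
Eastward gaps between consecutive values (wrapping around): 27.349°, 3.880°, 1.308°, 287.004°, 5.348°, 20.241°, 2.293°, 12.577°.
Largest gap = 287.004° ⇒ minimal covering band is its complement: 360° − 287.004° = 72.996°.
Band runs from +145.074° eastward to -141.930°, crossing the antimeridian.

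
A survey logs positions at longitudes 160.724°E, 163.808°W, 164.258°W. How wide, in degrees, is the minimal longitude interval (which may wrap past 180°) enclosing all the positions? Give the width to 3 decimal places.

35.468°

Sort the longitudes: -164.258°, -163.808°, +160.724°.
Eastward gaps between consecutive values (wrapping around): 0.450°, 324.532°, 35.018°.
Largest gap = 324.532° ⇒ minimal covering band is its complement: 360° − 324.532° = 35.468°.
Band runs from +160.724° eastward to -163.808°, crossing the antimeridian.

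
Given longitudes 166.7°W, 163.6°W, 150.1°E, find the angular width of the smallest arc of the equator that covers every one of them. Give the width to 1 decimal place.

46.3°

Sort the longitudes: -166.7°, -163.6°, +150.1°.
Eastward gaps between consecutive values (wrapping around): 3.1°, 313.7°, 43.2°.
Largest gap = 313.7° ⇒ minimal covering band is its complement: 360° − 313.7° = 46.3°.
Band runs from +150.1° eastward to -163.6°, crossing the antimeridian.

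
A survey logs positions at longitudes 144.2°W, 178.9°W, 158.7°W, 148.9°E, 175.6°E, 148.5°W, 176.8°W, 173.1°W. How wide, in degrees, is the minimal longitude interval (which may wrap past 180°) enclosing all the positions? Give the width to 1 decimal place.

66.9°

Sort the longitudes: -178.9°, -176.8°, -173.1°, -158.7°, -148.5°, -144.2°, +148.9°, +175.6°.
Eastward gaps between consecutive values (wrapping around): 2.1°, 3.7°, 14.4°, 10.2°, 4.3°, 293.1°, 26.7°, 5.5°.
Largest gap = 293.1° ⇒ minimal covering band is its complement: 360° − 293.1° = 66.9°.
Band runs from +148.9° eastward to -144.2°, crossing the antimeridian.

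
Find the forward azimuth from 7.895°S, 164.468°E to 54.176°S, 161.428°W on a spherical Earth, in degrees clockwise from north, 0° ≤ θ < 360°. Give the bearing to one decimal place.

156.0°

Δλ = -161.428 − 164.468 = -325.896°; wrapped into (−180°, 180°]: 34.104°.
θ = atan2( sin Δλ · cos φ₂ , cos φ₁ · sin φ₂ − sin φ₁ · cos φ₂ · cos Δλ )
  = atan2(0.32817, -0.73656) = 155.985° → normalised to [0°, 360°): 155.985°.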